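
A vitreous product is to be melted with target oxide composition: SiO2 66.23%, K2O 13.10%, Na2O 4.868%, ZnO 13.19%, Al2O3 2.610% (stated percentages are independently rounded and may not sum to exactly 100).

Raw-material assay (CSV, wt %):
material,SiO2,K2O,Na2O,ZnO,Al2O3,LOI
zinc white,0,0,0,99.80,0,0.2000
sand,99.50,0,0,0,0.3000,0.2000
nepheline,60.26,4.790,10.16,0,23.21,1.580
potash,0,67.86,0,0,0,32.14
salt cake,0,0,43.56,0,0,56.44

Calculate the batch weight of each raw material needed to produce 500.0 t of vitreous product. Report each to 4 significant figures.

Intermediates appear rounded off to 4 significant digits alongside each step; each numeric step maintains exact precision at each step. Each reported value is rounded exactly once — all derived quantities are recomputed starting from the weights on 500.0 t of glass in full float precision (five oxide percentages, ignition loss, totals, the yield, net glass mass), as quoted within problem or answer.
Oxide-by-oxide targets in 500.0 t vitreous product:
  SiO2: 66.23% × 500.0 = 331.2 t
  K2O: 13.10% × 500.0 = 65.50 t
  Na2O: 4.868% × 500.0 = 24.34 t
  ZnO: 13.19% × 500.0 = 65.95 t
  Al2O3: 2.610% × 500.0 = 13.05 t
Mass-balance tally per oxide applying the batch weights above, against the basis in use (sums match the target masses inside rounding margins):
  SiO2: 301.1·0.9950 + 52.33·0.6026 = 331.1 t (target 331.2 t)
  K2O: 52.33·0.04790 + 92.83·0.6786 = 65.50 t (target 65.50 t)
  Na2O: 52.33·0.1016 + 43.67·0.4356 = 24.34 t (target 24.34 t)
  ZnO: 66.08·0.9980 = 65.95 t (target 65.95 t)
  Al2O3: 301.1·0.003000 + 52.33·0.2321 = 13.05 t (target 13.05 t)
Glass-mass sanity pass: total charge less LOI = 500.0 t (oxide target masses add up to 500.0 t; the stated basis being 500.0 t — deltas are rounding alone).
Whole-batch sum: Σ batch = 556.0 t; loss to ignition Σ batch·LOI = 56.04 t; yield, glass over the total, = 89.92%.

Batch per 500.0 t vitreous product:
  zinc white: 66.08 t
  sand: 301.1 t
  nepheline: 52.33 t
  potash: 92.83 t
  salt cake: 43.67 t
Total batch = 556.0 t; LOI loss = 56.04 t; yield = 89.92%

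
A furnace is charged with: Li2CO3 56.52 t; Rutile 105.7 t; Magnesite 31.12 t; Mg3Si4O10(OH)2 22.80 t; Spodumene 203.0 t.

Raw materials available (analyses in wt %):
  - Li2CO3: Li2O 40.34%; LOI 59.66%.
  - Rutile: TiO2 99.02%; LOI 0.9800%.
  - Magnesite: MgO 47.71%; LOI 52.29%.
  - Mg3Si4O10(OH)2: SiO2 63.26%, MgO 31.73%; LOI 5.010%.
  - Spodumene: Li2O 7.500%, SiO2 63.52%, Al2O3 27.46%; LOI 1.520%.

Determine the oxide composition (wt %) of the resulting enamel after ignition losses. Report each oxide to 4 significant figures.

Glass mass = 363.9 t (batch 419.1 − LOI 55.26).
Composition: Li2O 10.45%, SiO2 39.40%, MgO 6.068%, TiO2 28.76%, Al2O3 15.32%

Values along the way are displayed rounded off to 4 significant digits on the page; exact precision is kept from start to finish. Every reported number is rounded only once; all derived quantities are rebuilt using the weight values per 363.9 t of glass in full precision (totals, LOI, the five compositions, the yield, net glass mass) exactly as shown in the question or the answer.
Per-oxide mass from batch:
  Li2O: 56.52·0.4034 + 203.0·0.07500 = 38.03 t
  SiO2: 22.80·0.6326 + 203.0·0.6352 = 143.4 t
  MgO: 31.12·0.4771 + 22.80·0.3173 = 22.08 t
  TiO2: 105.7·0.9902 = 104.7 t
  Al2O3: 203.0·0.2746 = 55.74 t
LOI: 56.52·0.5966 + 105.7·0.009800 + 31.12·0.5229 + 22.80·0.05010 + 203.0·0.01520 = 55.26 t
Glass = total batch minus LOI = 419.1 − 55.26 = 363.9 t (= Σ oxide masses)
wt % = 100 × oxide mass / glass mass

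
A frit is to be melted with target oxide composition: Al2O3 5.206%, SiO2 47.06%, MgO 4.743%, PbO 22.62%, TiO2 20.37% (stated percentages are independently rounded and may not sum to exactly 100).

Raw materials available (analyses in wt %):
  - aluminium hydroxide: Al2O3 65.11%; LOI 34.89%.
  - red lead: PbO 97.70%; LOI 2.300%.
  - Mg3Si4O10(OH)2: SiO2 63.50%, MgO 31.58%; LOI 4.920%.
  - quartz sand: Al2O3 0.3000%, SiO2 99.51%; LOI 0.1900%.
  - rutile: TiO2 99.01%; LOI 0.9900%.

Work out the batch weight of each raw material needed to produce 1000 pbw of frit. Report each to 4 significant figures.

Batch per 1000 pbw frit:
  aluminium hydroxide: 78.22 pbw
  red lead: 231.5 pbw
  Mg3Si4O10(OH)2: 150.2 pbw
  quartz sand: 377.1 pbw
  rutile: 205.7 pbw
Total batch = 1043 pbw; LOI loss = 42.76 pbw; yield = 95.90%

Every computation runs at full float precision through every step; values along the way are printed with 4-significant-digit rounding as written; a single rounding finalizes each reported figure — all derived quantities (five oxide percentages, net glass mass, the yield, the totals, LOI) are rebuilt from the weighed amounts for 1000 pbw of glass at full precision, as given in question or answer.
Target oxide masses per 1000 pbw frit:
  Al2O3: 5.206% × 1000 = 52.06 pbw
  SiO2: 47.06% × 1000 = 470.6 pbw
  MgO: 4.743% × 1000 = 47.43 pbw
  PbO: 22.62% × 1000 = 226.2 pbw
  TiO2: 20.37% × 1000 = 203.7 pbw
A balance pass over the oxides, from the weights as reported, versus the basis set out (summed amounts equal target values once rounding is allowed for):
  Al2O3: 78.22·0.6511 + 377.1·0.003000 = 52.06 pbw (target 52.06 pbw)
  SiO2: 150.2·0.6350 + 377.1·0.9951 = 470.6 pbw (target 470.6 pbw)
  MgO: 150.2·0.3158 = 47.43 pbw (target 47.43 pbw)
  PbO: 231.5·0.9770 = 226.2 pbw (target 226.2 pbw)
  TiO2: 205.7·0.9901 = 203.7 pbw (target 203.7 pbw)
Glass mass check: batch total minus LOI = 1000 pbw (targets for the oxides total 1000 pbw; against the stated basis, 1000 pbw — gaps are rounding artifacts).
Total batch = Σ batch = 1043 pbw; Σ batch·LOI gives LOI loss = 42.76 pbw; yield, glass over the total, = 95.90%.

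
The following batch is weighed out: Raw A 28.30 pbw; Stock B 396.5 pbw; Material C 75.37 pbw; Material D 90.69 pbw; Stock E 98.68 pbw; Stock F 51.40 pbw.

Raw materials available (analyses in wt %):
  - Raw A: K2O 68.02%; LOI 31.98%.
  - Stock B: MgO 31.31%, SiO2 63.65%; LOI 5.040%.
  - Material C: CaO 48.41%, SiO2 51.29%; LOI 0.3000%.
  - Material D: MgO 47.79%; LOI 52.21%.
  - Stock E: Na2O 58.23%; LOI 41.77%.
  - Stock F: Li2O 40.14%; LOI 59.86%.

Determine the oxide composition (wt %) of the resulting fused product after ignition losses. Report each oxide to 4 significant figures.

Glass mass = 592.3 pbw (batch 740.9 − LOI 148.6).
Composition: K2O 3.250%, Na2O 9.701%, CaO 6.160%, Li2O 3.483%, MgO 28.27%, SiO2 49.13%

Mid-chain values are displayed rounded to 4 significant digits in the printout; the whole derivation holds full float precision at each step; each reported figure is rounded exactly once; derived quantities, including the yield, ignition loss, the totals, glass mass, six oxide percentages, are re-derived starting from the weights at 592.3 pbw of glass in exact precision precisely as stated by the problem or answer text.
Oxide masses out of the charge:
  K2O: 28.30·0.6802 = 19.25 pbw
  Na2O: 98.68·0.5823 = 57.46 pbw
  CaO: 75.37·0.4841 = 36.49 pbw
  Li2O: 51.40·0.4014 = 20.63 pbw
  MgO: 396.5·0.3131 + 90.69·0.4779 = 167.5 pbw
  SiO2: 396.5·0.6365 + 75.37·0.5129 = 291.0 pbw
LOI: 28.30·0.3198 + 396.5·0.05040 + 75.37·0.003000 + 90.69·0.5221 + 98.68·0.4177 + 51.40·0.5986 = 148.6 pbw
Glass = total batch minus LOI = 740.9 − 148.6 = 592.3 pbw (the oxide masses sum to this)
percent share: oxide ÷ glass, ×100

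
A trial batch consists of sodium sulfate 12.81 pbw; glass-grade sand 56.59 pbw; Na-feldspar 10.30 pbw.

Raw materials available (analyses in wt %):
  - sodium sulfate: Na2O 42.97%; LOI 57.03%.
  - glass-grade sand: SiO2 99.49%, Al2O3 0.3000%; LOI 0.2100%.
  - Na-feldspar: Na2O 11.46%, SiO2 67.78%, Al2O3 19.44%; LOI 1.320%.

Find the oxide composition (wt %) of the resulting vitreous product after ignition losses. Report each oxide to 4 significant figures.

Glass mass = 72.14 pbw (batch 79.70 − LOI 7.560).
Composition: Na2O 9.267%, SiO2 87.72%, Al2O3 3.011%

The intermediate values are displayed (rounded to four significant digits) between the steps; each numeric step keeps full float precision end to end; exactly one rounding lands on each reported result. Derived quantities, which include totals, ignition loss, glass mass, three oxide percentages, yield, are computed at full precision, precisely as stated by the problem or answer text, from the weighed amounts at 72.14 pbw of glass.
Delivered oxide masses:
  Na2O: 12.81·0.4297 + 10.30·0.1146 = 6.685 pbw
  SiO2: 56.59·0.9949 + 10.30·0.6778 = 63.28 pbw
  Al2O3: 56.59·0.003000 + 10.30·0.1944 = 2.172 pbw
LOI: 12.81·0.5703 + 56.59·0.002100 + 10.30·0.01320 = 7.560 pbw
Net of LOI, the glass mass = 79.70 − 7.560 = 72.14 pbw (matching Σ of the oxides)
each oxide over glass, ×100, is wt %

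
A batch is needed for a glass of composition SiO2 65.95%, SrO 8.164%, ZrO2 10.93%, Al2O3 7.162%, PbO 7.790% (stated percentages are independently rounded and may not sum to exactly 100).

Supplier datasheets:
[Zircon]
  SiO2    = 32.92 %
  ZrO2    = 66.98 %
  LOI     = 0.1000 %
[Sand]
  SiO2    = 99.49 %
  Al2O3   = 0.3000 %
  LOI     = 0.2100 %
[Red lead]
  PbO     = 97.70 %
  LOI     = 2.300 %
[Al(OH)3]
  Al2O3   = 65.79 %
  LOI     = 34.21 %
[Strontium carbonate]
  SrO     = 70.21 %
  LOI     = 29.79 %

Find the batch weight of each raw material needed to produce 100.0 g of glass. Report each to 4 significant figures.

Rounding to four significant digits applies to every in-between result as displayed — every computation keeps exact precision all the way through — each reported result receives exactly one rounding; derived quantities, which include the totals, the five compositions, ignition loss, glass mass, yield, are re-derived at full precision, as they appear in either problem or answer, from the weighed amounts on 100.0 g of glass.
Per-oxide target masses for 100.0 g glass:
  SiO2: 65.95% × 100.0 = 65.95 g
  SrO: 8.164% × 100.0 = 8.164 g
  ZrO2: 10.93% × 100.0 = 10.93 g
  Al2O3: 7.162% × 100.0 = 7.162 g
  PbO: 7.790% × 100.0 = 7.790 g
Checking each oxide sum from the weights as reported, relative to the basis at hand (delivered sums recover each target exact up to rounding of places):
  SiO2: 16.32·0.3292 + 60.89·0.9949 = 65.95 g (target 65.95 g)
  SrO: 11.63·0.7021 = 8.165 g (target 8.164 g)
  ZrO2: 16.32·0.6698 = 10.93 g (target 10.93 g)
  Al2O3: 60.89·0.003000 + 10.61·0.6579 = 7.163 g (target 7.162 g)
  PbO: 7.973·0.9770 = 7.790 g (target 7.790 g)
Mass balance on the glass: batch Σ − ignition loss = 100.0 g (the targets, summed, come to 100.0 g; basis as stated: 100.0 g — any gap is answer rounding).
Summing the batch: Σ batch = 107.4 g; LOI removed, Σ of batch·LOI: 7.422 g; yield = glass ÷ total batch = 93.09%.

Batch per 100.0 g glass:
  Zircon: 16.32 g
  Sand: 60.89 g
  Red lead: 7.973 g
  Al(OH)3: 10.61 g
  Strontium carbonate: 11.63 g
Total batch = 107.4 g; LOI loss = 7.422 g; yield = 93.09%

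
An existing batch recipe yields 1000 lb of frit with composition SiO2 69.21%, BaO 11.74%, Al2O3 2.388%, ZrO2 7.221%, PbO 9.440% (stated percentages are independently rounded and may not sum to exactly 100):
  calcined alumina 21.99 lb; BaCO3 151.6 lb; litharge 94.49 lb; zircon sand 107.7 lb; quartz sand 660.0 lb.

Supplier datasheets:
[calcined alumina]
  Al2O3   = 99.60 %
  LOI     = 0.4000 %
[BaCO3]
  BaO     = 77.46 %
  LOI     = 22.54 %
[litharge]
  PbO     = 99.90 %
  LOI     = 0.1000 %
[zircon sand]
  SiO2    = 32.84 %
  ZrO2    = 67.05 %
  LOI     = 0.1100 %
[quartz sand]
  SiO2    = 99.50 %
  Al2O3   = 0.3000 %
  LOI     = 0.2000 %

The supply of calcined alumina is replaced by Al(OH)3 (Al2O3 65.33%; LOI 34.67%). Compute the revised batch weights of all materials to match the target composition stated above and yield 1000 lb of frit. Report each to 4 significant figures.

Revised batch per 1000 lb frit:
  Al(OH)3: 33.52 lb
  BaCO3: 151.6 lb
  litharge: 94.49 lb
  zircon sand: 107.7 lb
  quartz sand: 660.0 lb
Total batch = 1047 lb; LOI loss = 47.32 lb

Exact precision is carried at every stage — the intermediate values are printed rounded to four significant figures between the steps — each reported result is rounded just once; derived quantities are carried from the batch weights for 1000 lb of glass in exact precision (yield, totals, LOI, glass mass, five oxide percentages) as given in either problem or answer.
Oxide mass targets, per 1000 lb frit:
  SiO2: 69.21% × 1000 = 692.1 lb
  BaO: 11.74% × 1000 = 117.4 lb
  Al2O3: 2.388% × 1000 = 23.88 lb
  ZrO2: 7.221% × 1000 = 72.21 lb
  PbO: 9.440% × 1000 = 94.40 lb
Balance tally, oxide-wise, working from each reported weight, at the basis given (delivered sums recover each target within answer rounding):
  SiO2: 107.7·0.3284 + 660.0·0.9950 = 692.1 lb (target 692.1 lb)
  BaO: 151.6·0.7746 = 117.4 lb (target 117.4 lb)
  Al2O3: 33.52·0.6533 + 660.0·0.003000 = 23.88 lb (target 23.88 lb)
  ZrO2: 107.7·0.6705 = 72.21 lb (target 72.21 lb)
  PbO: 94.49·0.9990 = 94.40 lb (target 94.40 lb)
Glass-mass closure: whole batch net of LOI = 1000 lb (the Σ of target masses is 1000 lb; basis as stated: 1000 lb — deltas are rounding alone).
Batch grand total — Σ batch = 1047 lb; Σ batch·LOI gives LOI loss = 47.32 lb; as yield: glass ÷ batch → 95.48%.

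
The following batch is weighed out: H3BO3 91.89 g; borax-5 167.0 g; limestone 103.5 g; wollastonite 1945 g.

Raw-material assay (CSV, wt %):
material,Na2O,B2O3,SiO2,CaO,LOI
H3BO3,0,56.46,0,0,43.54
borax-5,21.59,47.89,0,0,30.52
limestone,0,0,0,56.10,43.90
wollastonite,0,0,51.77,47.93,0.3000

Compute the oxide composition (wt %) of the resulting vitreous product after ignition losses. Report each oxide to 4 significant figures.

Glass mass = 2165 g (batch 2307 − LOI 142.2).
Composition: Na2O 1.665%, B2O3 6.090%, SiO2 46.51%, CaO 45.74%

Values along the way appear rounded to four significant figures between the steps — all internal work maintains full precision through every step — each reported value takes a single rounding; all derived quantities, including totals, yield, glass mass, four oxide percentages, LOI, are rebuilt from the weighed amounts for 2165 g of glass at full float precision as quoted within problem or answer.
Per-oxide mass from batch:
  Na2O: 167.0·0.2159 = 36.06 g
  B2O3: 91.89·0.5646 + 167.0·0.4789 = 131.9 g
  SiO2: 1945·0.5177 = 1007 g
  CaO: 103.5·0.5610 + 1945·0.4793 = 990.3 g
LOI: 91.89·0.4354 + 167.0·0.3052 + 103.5·0.4390 + 1945·0.003000 = 142.2 g
Glass = total batch minus LOI = 2307 − 142.2 = 2165 g (= the summed oxide contributions)
percent share: oxide ÷ glass, ×100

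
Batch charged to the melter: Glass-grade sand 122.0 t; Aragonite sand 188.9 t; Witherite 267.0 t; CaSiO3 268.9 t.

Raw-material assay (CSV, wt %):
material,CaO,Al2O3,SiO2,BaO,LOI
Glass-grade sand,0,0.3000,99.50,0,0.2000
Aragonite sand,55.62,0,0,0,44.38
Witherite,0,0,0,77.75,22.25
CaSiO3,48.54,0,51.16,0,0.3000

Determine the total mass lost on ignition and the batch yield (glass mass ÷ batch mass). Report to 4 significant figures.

The working math runs at full precision all the way through. The intermediate values appear rounded off to 4 significant digits when written out. A single rounding completes each reported value; all derived quantities (the totals, yield, ignition loss, glass mass, four oxide percentages) are re-derived using the weight values per 702.5 t of glass at full precision as set out in problem or answer.
LOI of each material in turn:
  Glass-grade sand: 122.0 × 0.002000 = 0.2440 t
  Aragonite sand: 188.9 × 0.4438 = 83.83 t
  Witherite: 267.0 × 0.2225 = 59.41 t
  CaSiO3: 268.9 × 0.003000 = 0.8067 t
Total LOI = 144.3 t
Glass = batch − LOI = 846.8 − 144.3 = 702.5 t

LOI loss = 144.3 t; glass = 702.5 t; yield = 82.96%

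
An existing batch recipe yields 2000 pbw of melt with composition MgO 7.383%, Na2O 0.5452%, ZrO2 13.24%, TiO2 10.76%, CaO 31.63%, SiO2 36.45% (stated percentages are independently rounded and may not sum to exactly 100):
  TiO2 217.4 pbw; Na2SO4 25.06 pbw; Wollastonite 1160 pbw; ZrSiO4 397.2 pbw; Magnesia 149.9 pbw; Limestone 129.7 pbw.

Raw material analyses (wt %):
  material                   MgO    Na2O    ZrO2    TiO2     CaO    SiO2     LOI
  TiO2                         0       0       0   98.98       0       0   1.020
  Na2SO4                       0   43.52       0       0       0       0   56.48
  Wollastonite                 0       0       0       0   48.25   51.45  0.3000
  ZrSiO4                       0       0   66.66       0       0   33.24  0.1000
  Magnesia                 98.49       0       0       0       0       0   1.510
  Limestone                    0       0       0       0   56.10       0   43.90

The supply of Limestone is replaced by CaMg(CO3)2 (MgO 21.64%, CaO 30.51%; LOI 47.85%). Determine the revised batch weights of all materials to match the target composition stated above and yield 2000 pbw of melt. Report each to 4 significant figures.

Mid-chain values are printed rounded to four significant digits between the steps; all arithmetic carries full precision at each step — each reported result receives exactly one rounding; the derived quantities (glass mass, totals, the yield, ignition loss, the six compositions) are carried at full precision using the weight values for 2000 pbw of glass, as set out in the problem or the answer.
Oxide mass targets, per 2000 pbw melt:
  MgO: 7.383% × 2000 = 147.7 pbw
  Na2O: 0.5452% × 2000 = 10.90 pbw
  ZrO2: 13.24% × 2000 = 264.8 pbw
  TiO2: 10.76% × 2000 = 215.2 pbw
  CaO: 31.63% × 2000 = 632.6 pbw
  SiO2: 36.45% × 2000 = 729.0 pbw
Per-oxide balance check applying the batch weights above, versus the basis set out (target by target, the sums agree up to rounding of the answer):
  MgO: 97.52·0.9849 + 238.5·0.2164 = 147.7 pbw (target 147.7 pbw)
  Na2O: 25.06·0.4352 = 10.91 pbw (target 10.90 pbw)
  ZrO2: 397.2·0.6666 = 264.8 pbw (target 264.8 pbw)
  TiO2: 217.4·0.9898 = 215.2 pbw (target 215.2 pbw)
  CaO: 1160·0.4825 + 238.5·0.3051 = 632.5 pbw (target 632.6 pbw)
  SiO2: 1160·0.5145 + 397.2·0.3324 = 728.8 pbw (target 729.0 pbw)
Glass-mass closure: total charge less LOI = 2000 pbw (summing oxide targets gives 2000 pbw; stated basis 2000 pbw — gaps are rounding artifacts).
Adding the batch up: Σ batch = 2136 pbw; Σ batch·LOI gives LOI loss = 135.8 pbw; as yield: glass ÷ batch → 93.64%.

Revised batch per 2000 pbw melt:
  TiO2: 217.4 pbw
  Na2SO4: 25.06 pbw
  Wollastonite: 1160 pbw
  ZrSiO4: 397.2 pbw
  Magnesia: 97.52 pbw
  CaMg(CO3)2: 238.5 pbw
Total batch = 2136 pbw; LOI loss = 135.8 pbw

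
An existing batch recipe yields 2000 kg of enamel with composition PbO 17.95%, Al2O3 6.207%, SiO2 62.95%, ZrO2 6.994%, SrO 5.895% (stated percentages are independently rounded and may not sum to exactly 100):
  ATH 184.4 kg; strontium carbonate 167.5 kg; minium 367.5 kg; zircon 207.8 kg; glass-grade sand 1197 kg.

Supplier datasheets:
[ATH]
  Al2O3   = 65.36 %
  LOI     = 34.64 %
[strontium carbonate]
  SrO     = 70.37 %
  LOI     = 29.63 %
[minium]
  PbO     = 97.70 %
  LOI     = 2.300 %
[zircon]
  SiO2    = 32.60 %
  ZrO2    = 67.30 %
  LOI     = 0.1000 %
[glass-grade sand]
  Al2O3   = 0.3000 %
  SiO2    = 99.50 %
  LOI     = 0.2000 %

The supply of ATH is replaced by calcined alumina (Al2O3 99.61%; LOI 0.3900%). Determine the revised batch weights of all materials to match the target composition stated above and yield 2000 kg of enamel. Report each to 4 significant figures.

Each numeric step carries exact precision from first step to last; mid-chain values are displayed rounded off to 4 significant digits at each printed step; every reported value is rounded just once; derived quantities, which include the totals, ignition loss, five oxide percentages, the yield, net glass mass, are rebuilt in exact precision, as set out in problem or answer, from the batch weights per 2000 kg of glass.
Oxide mass targets, per 2000 kg enamel:
  PbO: 17.95% × 2000 = 359.0 kg
  Al2O3: 6.207% × 2000 = 124.1 kg
  SiO2: 62.95% × 2000 = 1259 kg
  ZrO2: 6.994% × 2000 = 139.9 kg
  SrO: 5.895% × 2000 = 117.9 kg
Checking each oxide sum applying the batch weights above, for the quoted basis mass (summed amounts equal target values once rounding is allowed for):
  PbO: 367.5·0.9770 = 359.0 kg (target 359.0 kg)
  Al2O3: 121.0·0.9961 + 1197·0.003000 = 124.1 kg (target 124.1 kg)
  SiO2: 207.8·0.3260 + 1197·0.9950 = 1259 kg (target 1259 kg)
  ZrO2: 207.8·0.6730 = 139.8 kg (target 139.9 kg)
  SrO: 167.5·0.7037 = 117.9 kg (target 117.9 kg)
Glass-mass bookkeeping: whole batch net of LOI = 2000 kg (targets for the oxides total 2000 kg; the stated basis being 2000 kg — differing by rounding only).
Batch grand total — Σ batch = 2061 kg; Σ batch·LOI gives LOI loss = 61.16 kg; yield = glass ÷ total batch = 97.03%.

Revised batch per 2000 kg enamel:
  calcined alumina: 121.0 kg
  strontium carbonate: 167.5 kg
  minium: 367.5 kg
  zircon: 207.8 kg
  glass-grade sand: 1197 kg
Total batch = 2061 kg; LOI loss = 61.16 kg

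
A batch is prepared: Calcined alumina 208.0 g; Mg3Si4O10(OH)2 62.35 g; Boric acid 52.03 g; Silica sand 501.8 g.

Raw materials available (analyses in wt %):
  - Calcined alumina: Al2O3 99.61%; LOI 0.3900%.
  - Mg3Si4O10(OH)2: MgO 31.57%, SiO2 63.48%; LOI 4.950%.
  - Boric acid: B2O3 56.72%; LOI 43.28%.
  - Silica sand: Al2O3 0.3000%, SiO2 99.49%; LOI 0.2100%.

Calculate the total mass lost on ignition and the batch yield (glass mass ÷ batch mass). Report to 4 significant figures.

Mid-chain values are printed (rounded to 4 significant figures) in the working — each numeric step carries exact precision through the solve — exactly one rounding is applied to each reported number — all derived quantities, including LOI, glass mass, four oxide percentages, the yield, the totals, are computed using the weight values on 796.7 g of glass at exact precision, exactly as printed in question or answer.
Material-by-material LOI:
  Calcined alumina: 208.0 × 0.003900 = 0.8112 g
  Mg3Si4O10(OH)2: 62.35 × 0.04950 = 3.086 g
  Boric acid: 52.03 × 0.4328 = 22.52 g
  Silica sand: 501.8 × 0.002100 = 1.054 g
Total LOI = 27.47 g
Glass = batch − LOI = 824.2 − 27.47 = 796.7 g

LOI loss = 27.47 g; glass = 796.7 g; yield = 96.67%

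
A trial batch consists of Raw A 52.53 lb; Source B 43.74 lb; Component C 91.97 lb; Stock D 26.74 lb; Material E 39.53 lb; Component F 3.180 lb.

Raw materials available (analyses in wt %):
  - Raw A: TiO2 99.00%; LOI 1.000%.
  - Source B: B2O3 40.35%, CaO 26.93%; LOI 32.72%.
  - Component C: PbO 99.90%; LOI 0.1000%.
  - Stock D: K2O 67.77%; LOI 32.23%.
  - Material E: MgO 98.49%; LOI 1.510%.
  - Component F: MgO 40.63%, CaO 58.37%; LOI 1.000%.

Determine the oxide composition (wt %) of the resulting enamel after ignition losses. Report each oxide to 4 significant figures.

Working values are printed, with 4-significant-figure rounding, alongside each step; all arithmetic carries full precision through the solve; a single rounding yields each reported value. All derived quantities are re-derived in exact precision (totals, ignition loss, yield, the six compositions, glass mass) starting from the weights for 233.5 lb of glass, as set out in problem or answer.
Delivered oxide masses:
  B2O3: 43.74·0.4035 = 17.65 lb
  MgO: 39.53·0.9849 + 3.180·0.4063 = 40.23 lb
  CaO: 43.74·0.2693 + 3.180·0.5837 = 13.64 lb
  TiO2: 52.53·0.9900 = 52.00 lb
  K2O: 26.74·0.6777 = 18.12 lb
  PbO: 91.97·0.9990 = 91.88 lb
LOI: 52.53·0.01000 + 43.74·0.3272 + 91.97·0.001000 + 26.74·0.3223 + 39.53·0.01510 + 3.180·0.01000 = 24.18 lb
Resulting glass, batch − LOI: 257.7 − 24.18 = 233.5 lb (= the summed oxide contributions)
each oxide over glass, ×100, is wt %

Glass mass = 233.5 lb (batch 257.7 − LOI 24.18).
Composition: B2O3 7.558%, MgO 17.23%, CaO 5.839%, TiO2 22.27%, K2O 7.760%, PbO 39.35%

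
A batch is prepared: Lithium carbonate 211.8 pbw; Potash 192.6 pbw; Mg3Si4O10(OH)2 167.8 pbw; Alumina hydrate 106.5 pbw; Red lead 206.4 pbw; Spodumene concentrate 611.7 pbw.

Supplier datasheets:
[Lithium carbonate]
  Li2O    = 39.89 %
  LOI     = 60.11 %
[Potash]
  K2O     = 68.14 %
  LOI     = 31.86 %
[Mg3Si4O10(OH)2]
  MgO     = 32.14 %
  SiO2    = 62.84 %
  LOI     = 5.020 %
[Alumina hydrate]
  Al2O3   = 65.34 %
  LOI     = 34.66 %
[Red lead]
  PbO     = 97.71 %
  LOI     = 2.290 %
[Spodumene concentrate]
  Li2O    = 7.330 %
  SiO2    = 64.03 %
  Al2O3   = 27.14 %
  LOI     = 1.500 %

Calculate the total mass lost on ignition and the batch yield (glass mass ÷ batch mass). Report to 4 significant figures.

Intermediates are displayed with 4-significant-figure rounding when written out; the whole derivation maintains full float precision at all times — every reported figure sees exactly one rounding — derived quantities, including ignition loss, glass mass, totals, six oxide percentages, yield, are rebuilt from the batch weights at 1249 pbw of glass at full float precision exactly as shown in problem or answer.
Loss on ignition, line by line:
  Lithium carbonate: 211.8 × 0.6011 = 127.3 pbw
  Potash: 192.6 × 0.3186 = 61.36 pbw
  Mg3Si4O10(OH)2: 167.8 × 0.05020 = 8.424 pbw
  Alumina hydrate: 106.5 × 0.3466 = 36.91 pbw
  Red lead: 206.4 × 0.02290 = 4.727 pbw
  Spodumene concentrate: 611.7 × 0.01500 = 9.175 pbw
Total LOI = 247.9 pbw
Glass = batch − LOI = 1497 − 247.9 = 1249 pbw

LOI loss = 247.9 pbw; glass = 1249 pbw; yield = 83.44%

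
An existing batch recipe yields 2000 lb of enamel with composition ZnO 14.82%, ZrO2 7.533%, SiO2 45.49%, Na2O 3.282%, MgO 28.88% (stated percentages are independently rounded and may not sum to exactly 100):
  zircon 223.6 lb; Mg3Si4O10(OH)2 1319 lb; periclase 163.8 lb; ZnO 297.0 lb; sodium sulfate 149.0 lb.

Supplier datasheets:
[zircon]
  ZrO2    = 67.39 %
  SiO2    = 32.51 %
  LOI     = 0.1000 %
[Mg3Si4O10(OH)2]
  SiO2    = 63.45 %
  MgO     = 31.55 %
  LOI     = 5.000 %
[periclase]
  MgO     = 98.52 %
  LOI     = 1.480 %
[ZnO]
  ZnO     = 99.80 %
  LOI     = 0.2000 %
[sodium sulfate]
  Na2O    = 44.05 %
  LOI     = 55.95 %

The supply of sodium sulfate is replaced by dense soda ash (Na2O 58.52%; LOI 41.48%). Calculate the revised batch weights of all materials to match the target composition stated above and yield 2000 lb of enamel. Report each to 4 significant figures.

Revised batch per 2000 lb enamel:
  zircon: 223.6 lb
  Mg3Si4O10(OH)2: 1319 lb
  periclase: 163.8 lb
  ZnO: 297.0 lb
  dense soda ash: 112.2 lb
Total batch = 2116 lb; LOI loss = 115.7 lb

Values along the way are shown rounded to four significant digits in the printout; each numeric step holds exact precision from start to finish — a single rounding yields each reported result — all derived quantities, which include yield, the five compositions, ignition loss, glass mass, the totals, are carried at exact precision, as set out in problem or answer, using the weight values for 2000 lb of glass.
Oxide-by-oxide targets in 2000 lb enamel:
  ZnO: 14.82% × 2000 = 296.4 lb
  ZrO2: 7.533% × 2000 = 150.7 lb
  SiO2: 45.49% × 2000 = 909.8 lb
  Na2O: 3.282% × 2000 = 65.64 lb
  MgO: 28.88% × 2000 = 577.6 lb
Verifying the oxide balance given the weights on record, versus the basis set out (sum by sum, the targets are met given rounding of the digits):
  ZnO: 297.0·0.9980 = 296.4 lb (target 296.4 lb)
  ZrO2: 223.6·0.6739 = 150.7 lb (target 150.7 lb)
  SiO2: 223.6·0.3251 + 1319·0.6345 = 909.6 lb (target 909.8 lb)
  Na2O: 112.2·0.5852 = 65.66 lb (target 65.64 lb)
  MgO: 1319·0.3155 + 163.8·0.9852 = 577.5 lb (target 577.6 lb)
Consistency of the glass mass: total batch − LOI = 2000 lb (the targets, summed, come to 2000 lb; basis as stated: 2000 lb — a pure rounding effect).
Batch total: Σ batch = 2116 lb; ignition loss, Σ(batch × LOI) = 115.7 lb; the yield ratio, glass ÷ batch: 94.53%.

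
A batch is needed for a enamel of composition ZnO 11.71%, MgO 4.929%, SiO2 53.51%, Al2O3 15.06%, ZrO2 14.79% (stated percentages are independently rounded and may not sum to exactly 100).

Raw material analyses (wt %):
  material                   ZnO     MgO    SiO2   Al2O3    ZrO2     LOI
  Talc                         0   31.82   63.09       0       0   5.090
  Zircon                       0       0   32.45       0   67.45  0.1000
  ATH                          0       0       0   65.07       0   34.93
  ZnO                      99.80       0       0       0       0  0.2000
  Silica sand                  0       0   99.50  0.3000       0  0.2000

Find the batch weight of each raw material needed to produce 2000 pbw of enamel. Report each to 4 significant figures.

Intermediates are printed rounded to four significant figures between the steps; exact precision is kept at all times. Every reported value takes just one rounding — all derived quantities (ignition loss, glass mass, totals, yield, five oxide percentages) are re-derived at full float precision from the weighed amounts per 2000 pbw of glass precisely as stated by the problem or answer text.
Target oxide masses per 2000 pbw enamel:
  ZnO: 11.71% × 2000 = 234.2 pbw
  MgO: 4.929% × 2000 = 98.58 pbw
  SiO2: 53.51% × 2000 = 1070 pbw
  Al2O3: 15.06% × 2000 = 301.2 pbw
  ZrO2: 14.79% × 2000 = 295.8 pbw
Checking each oxide sum using the reported weights, at the basis given (each sum matches its target mass within answer rounding):
  ZnO: 234.7·0.9980 = 234.2 pbw (target 234.2 pbw)
  MgO: 309.8·0.3182 = 98.58 pbw (target 98.58 pbw)
  SiO2: 309.8·0.6309 + 438.5·0.3245 + 736.1·0.9950 = 1070 pbw (target 1070 pbw)
  Al2O3: 459.5·0.6507 + 736.1·0.003000 = 301.2 pbw (target 301.2 pbw)
  ZrO2: 438.5·0.6745 = 295.8 pbw (target 295.8 pbw)
Mass balance on the glass: total charge less LOI = 2000 pbw (summing oxide targets gives 2000 pbw; basis as stated: 2000 pbw — any gap is answer rounding).
Summing the batch: Σ batch = 2179 pbw; LOI removed, Σ of batch·LOI: 178.7 pbw; yield: glass divided by total = 91.80%.

Batch per 2000 pbw enamel:
  Talc: 309.8 pbw
  Zircon: 438.5 pbw
  ATH: 459.5 pbw
  ZnO: 234.7 pbw
  Silica sand: 736.1 pbw
Total batch = 2179 pbw; LOI loss = 178.7 pbw; yield = 91.80%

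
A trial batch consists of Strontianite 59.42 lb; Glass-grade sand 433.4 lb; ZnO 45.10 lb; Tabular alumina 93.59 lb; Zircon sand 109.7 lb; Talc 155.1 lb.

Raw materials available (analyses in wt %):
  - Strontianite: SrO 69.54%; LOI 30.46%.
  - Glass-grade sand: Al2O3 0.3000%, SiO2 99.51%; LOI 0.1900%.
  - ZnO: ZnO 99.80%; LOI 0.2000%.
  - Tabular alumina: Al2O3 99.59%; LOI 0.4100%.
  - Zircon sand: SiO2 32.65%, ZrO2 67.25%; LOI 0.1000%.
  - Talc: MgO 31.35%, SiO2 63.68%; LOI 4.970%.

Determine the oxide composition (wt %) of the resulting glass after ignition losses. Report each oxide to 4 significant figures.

Glass mass = 869.1 lb (batch 896.3 − LOI 27.21).
Composition: ZnO 5.179%, MgO 5.595%, Al2O3 10.87%, SiO2 65.11%, SrO 4.754%, ZrO2 8.489%

Intermediates are displayed (rounded to 4 significant figures) in the working; all arithmetic runs at full float precision at each step; every reported value takes a single rounding — derived quantities are carried from the weighed amounts on 869.1 lb of glass at exact precision (six oxide percentages, totals, ignition loss, net glass mass, yield) exactly as shown in the problem or answer text.
Oxide masses out of the charge:
  ZnO: 45.10·0.9980 = 45.01 lb
  MgO: 155.1·0.3135 = 48.62 lb
  Al2O3: 433.4·0.003000 + 93.59·0.9959 = 94.51 lb
  SiO2: 433.4·0.9951 + 109.7·0.3265 + 155.1·0.6368 = 565.9 lb
  SrO: 59.42·0.6954 = 41.32 lb
  ZrO2: 109.7·0.6725 = 73.77 lb
LOI: 59.42·0.3046 + 433.4·0.001900 + 45.10·0.002000 + 93.59·0.004100 + 109.7·0.001000 + 155.1·0.04970 = 27.21 lb
The glass mass, total less LOI, = 896.3 − 27.21 = 869.1 lb (= Σ oxide masses)
percent by weight: oxide/glass ×100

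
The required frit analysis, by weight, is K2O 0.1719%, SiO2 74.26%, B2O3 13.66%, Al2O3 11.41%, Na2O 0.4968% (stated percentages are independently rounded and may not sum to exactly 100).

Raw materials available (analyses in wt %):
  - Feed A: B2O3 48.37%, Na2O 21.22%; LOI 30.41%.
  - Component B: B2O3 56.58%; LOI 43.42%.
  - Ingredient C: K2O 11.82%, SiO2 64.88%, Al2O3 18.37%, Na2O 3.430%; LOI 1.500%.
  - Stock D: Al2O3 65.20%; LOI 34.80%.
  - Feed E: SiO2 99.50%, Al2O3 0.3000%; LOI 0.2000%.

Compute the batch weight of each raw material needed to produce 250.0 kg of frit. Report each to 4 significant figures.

Batch per 250.0 kg frit:
  Feed A: 5.265 kg
  Component B: 55.86 kg
  Ingredient C: 3.636 kg
  Stock D: 41.88 kg
  Feed E: 184.2 kg
Total batch = 290.8 kg; LOI loss = 40.85 kg; yield = 85.95%

The intermediate values appear rounded off to 4 significant digits at each printed step; each numeric step runs at exact precision at each step — every reported number sees exactly one rounding — the derived quantities, including five oxide percentages, ignition loss, the yield, glass mass, totals, are carried using the weight values for 250.0 kg of glass at full precision, exactly as shown in question or answer.
The oxide mass targets at 250.0 kg frit:
  K2O: 0.1719% × 250.0 = 0.4298 kg
  SiO2: 74.26% × 250.0 = 185.6 kg
  B2O3: 13.66% × 250.0 = 34.15 kg
  Al2O3: 11.41% × 250.0 = 28.52 kg
  Na2O: 0.4968% × 250.0 = 1.242 kg
Verifying the oxide balance working from each reported weight, against the basis in use (each sum matches its target mass up to rounding of the answer):
  K2O: 3.636·0.1182 = 0.4298 kg (target 0.4298 kg)
  SiO2: 3.636·0.6488 + 184.2·0.9950 = 185.6 kg (target 185.6 kg)
  B2O3: 5.265·0.4837 + 55.86·0.5658 = 34.15 kg (target 34.15 kg)
  Al2O3: 3.636·0.1837 + 41.88·0.6520 + 184.2·0.003000 = 28.53 kg (target 28.52 kg)
  Na2O: 5.265·0.2122 + 3.636·0.03430 = 1.242 kg (target 1.242 kg)
Auditing the glass mass value: the batch minus its LOI: 250.0 kg (targets for the oxides total 250.0 kg; stated basis 250.0 kg — a pure rounding effect).
Total batch = Σ batch = 290.8 kg; the LOI term Σ batch·LOI equals 40.85 kg; as yield: glass ÷ batch → 85.95%.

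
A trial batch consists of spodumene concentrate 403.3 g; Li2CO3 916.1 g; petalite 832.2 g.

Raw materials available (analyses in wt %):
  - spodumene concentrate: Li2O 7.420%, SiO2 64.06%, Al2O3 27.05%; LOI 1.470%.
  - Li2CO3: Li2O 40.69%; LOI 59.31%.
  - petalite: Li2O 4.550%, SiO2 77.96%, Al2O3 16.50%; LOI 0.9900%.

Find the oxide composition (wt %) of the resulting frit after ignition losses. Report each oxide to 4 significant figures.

Mid-chain values are shown with 4-significant-figure rounding in the working — the whole derivation maintains exact precision at all times. Every reported value is rounded only once. All derived quantities, including net glass mass, three oxide percentages, LOI, the yield, totals, are carried using the weight values for 1594 g of glass at exact precision, as quoted within question or answer.
What the batch supplies per oxide:
  Li2O: 403.3·0.07420 + 916.1·0.4069 + 832.2·0.04550 = 440.6 g
  SiO2: 403.3·0.6406 + 832.2·0.7796 = 907.1 g
  Al2O3: 403.3·0.2705 + 832.2·0.1650 = 246.4 g
LOI: 403.3·0.01470 + 916.1·0.5931 + 832.2·0.009900 = 557.5 g
The glass mass, total less LOI, = 2152 − 557.5 = 1594 g (equal to the oxide-mass sum)
percent by weight: oxide/glass ×100

Glass mass = 1594 g (batch 2152 − LOI 557.5).
Composition: Li2O 27.64%, SiO2 56.91%, Al2O3 15.46%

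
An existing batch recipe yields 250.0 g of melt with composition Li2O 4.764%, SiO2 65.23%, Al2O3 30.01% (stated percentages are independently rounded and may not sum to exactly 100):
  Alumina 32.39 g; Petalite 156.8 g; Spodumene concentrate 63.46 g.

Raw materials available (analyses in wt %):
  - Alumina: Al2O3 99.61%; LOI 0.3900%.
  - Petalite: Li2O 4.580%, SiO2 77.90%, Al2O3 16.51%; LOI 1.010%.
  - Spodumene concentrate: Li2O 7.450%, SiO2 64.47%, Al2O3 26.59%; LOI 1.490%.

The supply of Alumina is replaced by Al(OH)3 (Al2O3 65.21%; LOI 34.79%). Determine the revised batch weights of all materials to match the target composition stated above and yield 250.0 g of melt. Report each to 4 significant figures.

Revised batch per 250.0 g melt:
  Al(OH)3: 49.47 g
  Petalite: 156.8 g
  Spodumene concentrate: 63.46 g
Total batch = 269.7 g; LOI loss = 19.74 g

Working values appear rounded to 4 significant figures alongside each step. All internal work carries full float precision at each step. Each reported figure is rounded only once; the derived quantities, including net glass mass, yield, LOI, totals, three oxide percentages, are carried from the batch weights for 250.0 g of glass in exact precision, as set out in problem or answer.
Oxide mass targets, per 250.0 g melt:
  Li2O: 4.764% × 250.0 = 11.91 g
  SiO2: 65.23% × 250.0 = 163.1 g
  Al2O3: 30.01% × 250.0 = 75.03 g
Per-oxide balance check given the weights on record, per the basis as stated (delivered sums recover each target net of answer rounding effects):
  Li2O: 156.8·0.04580 + 63.46·0.07450 = 11.91 g (target 11.91 g)
  SiO2: 156.8·0.7790 + 63.46·0.6447 = 163.1 g (target 163.1 g)
  Al2O3: 49.47·0.6521 + 156.8·0.1651 + 63.46·0.2659 = 75.02 g (target 75.03 g)
Glass-mass sanity pass: batch total minus LOI = 250.0 g (the targets, summed, come to 250.0 g; with the basis standing at 250.0 g — differing by rounding only).
Total batch = Σ batch = 269.7 g; ignition loss, Σ(batch × LOI) = 19.74 g; the yield ratio, glass ÷ batch: 92.68%.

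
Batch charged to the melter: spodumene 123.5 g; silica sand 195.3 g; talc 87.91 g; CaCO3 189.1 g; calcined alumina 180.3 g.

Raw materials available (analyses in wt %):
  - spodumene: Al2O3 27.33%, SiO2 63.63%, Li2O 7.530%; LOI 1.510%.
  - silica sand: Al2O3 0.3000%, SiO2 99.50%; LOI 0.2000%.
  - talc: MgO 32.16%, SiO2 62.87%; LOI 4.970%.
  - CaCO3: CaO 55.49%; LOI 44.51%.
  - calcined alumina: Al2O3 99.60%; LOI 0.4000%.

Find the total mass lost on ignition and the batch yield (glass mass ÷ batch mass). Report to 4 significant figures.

LOI loss = 91.51 g; glass = 684.6 g; yield = 88.21%

Intermediates are printed with 4-significant-figure rounding across the worked steps — the whole derivation carries exact precision at each step; every reported number receives exactly one rounding — derived quantities are re-derived from the weighed amounts at 684.6 g of glass at exact precision (the five compositions, ignition loss, totals, glass mass, the yield), as set out in either problem or answer.
Ignition loss by material:
  spodumene: 123.5 × 0.01510 = 1.865 g
  silica sand: 195.3 × 0.002000 = 0.3906 g
  talc: 87.91 × 0.04970 = 4.369 g
  CaCO3: 189.1 × 0.4451 = 84.17 g
  calcined alumina: 180.3 × 0.004000 = 0.7212 g
Total LOI = 91.51 g
Glass = batch − LOI = 776.1 − 91.51 = 684.6 g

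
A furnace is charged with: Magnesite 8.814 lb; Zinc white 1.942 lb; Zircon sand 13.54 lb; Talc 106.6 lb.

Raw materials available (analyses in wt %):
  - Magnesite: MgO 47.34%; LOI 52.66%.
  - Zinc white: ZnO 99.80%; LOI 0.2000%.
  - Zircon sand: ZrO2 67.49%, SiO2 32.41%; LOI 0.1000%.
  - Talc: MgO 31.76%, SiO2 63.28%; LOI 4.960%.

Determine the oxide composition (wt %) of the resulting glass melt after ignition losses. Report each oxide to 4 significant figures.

Glass mass = 120.9 lb (batch 130.9 − LOI 9.946).
Composition: MgO 31.44%, ZrO2 7.555%, SiO2 59.40%, ZnO 1.602%

Intermediates are displayed, rounded to four significant figures, between the steps. Every computation maintains full float precision at every stage. Exactly one rounding goes into each reported figure. Derived quantities, including the yield, the four compositions, ignition loss, totals, net glass mass, are carried from the weighed amounts for 120.9 lb of glass in full float precision as written in the problem or the answer.
Mass of each oxide from the mix:
  MgO: 8.814·0.4734 + 106.6·0.3176 = 38.03 lb
  ZrO2: 13.54·0.6749 = 9.138 lb
  SiO2: 13.54·0.3241 + 106.6·0.6328 = 71.84 lb
  ZnO: 1.942·0.9980 = 1.938 lb
LOI: 8.814·0.5266 + 1.942·0.002000 + 13.54·0.001000 + 106.6·0.04960 = 9.946 lb
batch − LOI leaves glass = 130.9 − 9.946 = 120.9 lb (consistent with Σ oxide mass)
wt %: oxide over glass, times 100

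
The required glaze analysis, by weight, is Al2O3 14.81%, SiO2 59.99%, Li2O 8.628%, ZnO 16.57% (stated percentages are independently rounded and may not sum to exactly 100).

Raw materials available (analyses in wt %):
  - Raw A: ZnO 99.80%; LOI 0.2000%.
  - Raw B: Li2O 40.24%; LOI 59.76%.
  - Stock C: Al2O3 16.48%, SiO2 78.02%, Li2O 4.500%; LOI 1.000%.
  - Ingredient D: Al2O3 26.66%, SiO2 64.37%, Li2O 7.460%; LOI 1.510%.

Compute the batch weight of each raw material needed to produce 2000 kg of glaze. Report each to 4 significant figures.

Batch per 2000 kg glaze:
  Raw A: 332.1 kg
  Raw B: 226.4 kg
  Stock C: 1268 kg
  Ingredient D: 327.4 kg
Total batch = 2154 kg; LOI loss = 153.6 kg; yield = 92.87%

The working math holds full precision throughout; working values are displayed, rounded to 4 significant digits, in the printout. A single rounding yields every reported figure; all derived quantities are re-derived in full precision (glass mass, the four compositions, the yield, totals, LOI) from the weighed amounts for 2000 kg of glass, as written in problem or answer.
The oxide mass targets at 2000 kg glaze:
  Al2O3: 14.81% × 2000 = 296.2 kg
  SiO2: 59.99% × 2000 = 1200 kg
  Li2O: 8.628% × 2000 = 172.6 kg
  ZnO: 16.57% × 2000 = 331.4 kg
A balance pass over the oxides, given the weights on record, on the stated basis (sums match the target masses once rounding is allowed for):
  Al2O3: 1268·0.1648 + 327.4·0.2666 = 296.3 kg (target 296.2 kg)
  SiO2: 1268·0.7802 + 327.4·0.6437 = 1200 kg (target 1200 kg)
  Li2O: 226.4·0.4024 + 1268·0.04500 + 327.4·0.07460 = 172.6 kg (target 172.6 kg)
  ZnO: 332.1·0.9980 = 331.4 kg (target 331.4 kg)
Glass-mass bookkeeping: the batch minus its LOI: 2000 kg (the targets, summed, come to 2000 kg; basis as stated: 2000 kg — gaps are rounding artifacts).
Summing the batch: Σ batch = 2154 kg; LOI removed, Σ of batch·LOI: 153.6 kg; yield, glass over the total, = 92.87%.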